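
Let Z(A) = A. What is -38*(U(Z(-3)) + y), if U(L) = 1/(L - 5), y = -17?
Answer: 2603/4 ≈ 650.75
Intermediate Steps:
U(L) = 1/(-5 + L)
-38*(U(Z(-3)) + y) = -38*(1/(-5 - 3) - 17) = -38*(1/(-8) - 17) = -38*(-⅛ - 17) = -38*(-137/8) = 2603/4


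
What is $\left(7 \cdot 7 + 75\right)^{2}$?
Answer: $15376$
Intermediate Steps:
$\left(7 \cdot 7 + 75\right)^{2} = \left(49 + 75\right)^{2} = 124^{2} = 15376$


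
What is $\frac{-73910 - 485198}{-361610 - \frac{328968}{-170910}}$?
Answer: $\frac{884788410}{572244779} \approx 1.5462$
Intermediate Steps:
$\frac{-73910 - 485198}{-361610 - \frac{328968}{-170910}} = - \frac{559108}{-361610 - - \frac{6092}{3165}} = - \frac{559108}{-361610 + \frac{6092}{3165}} = - \frac{559108}{- \frac{1144489558}{3165}} = \left(-559108\right) \left(- \frac{3165}{1144489558}\right) = \frac{884788410}{572244779}$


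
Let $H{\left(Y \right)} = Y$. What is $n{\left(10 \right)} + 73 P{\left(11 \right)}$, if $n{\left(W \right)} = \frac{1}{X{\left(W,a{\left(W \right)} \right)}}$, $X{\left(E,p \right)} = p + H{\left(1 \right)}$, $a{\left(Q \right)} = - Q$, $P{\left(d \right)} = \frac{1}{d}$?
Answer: $\frac{646}{99} \approx 6.5253$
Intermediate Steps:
$X{\left(E,p \right)} = 1 + p$ ($X{\left(E,p \right)} = p + 1 = 1 + p$)
$n{\left(W \right)} = \frac{1}{1 - W}$
$n{\left(10 \right)} + 73 P{\left(11 \right)} = - \frac{1}{-1 + 10} + \frac{73}{11} = - \frac{1}{9} + 73 \cdot \frac{1}{11} = \left(-1\right) \frac{1}{9} + \frac{73}{11} = - \frac{1}{9} + \frac{73}{11} = \frac{646}{99}$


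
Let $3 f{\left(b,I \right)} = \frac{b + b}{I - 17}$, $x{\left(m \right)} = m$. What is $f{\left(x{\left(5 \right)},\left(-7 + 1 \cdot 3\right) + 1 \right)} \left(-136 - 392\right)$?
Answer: $88$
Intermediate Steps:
$f{\left(b,I \right)} = \frac{2 b}{3 \left(-17 + I\right)}$ ($f{\left(b,I \right)} = \frac{\left(b + b\right) \frac{1}{I - 17}}{3} = \frac{2 b \frac{1}{-17 + I}}{3} = \frac{2 b}{3 \left(-17 + I\right)}$)
$f{\left(x{\left(5 \right)},\left(-7 + 1 \cdot 3\right) + 1 \right)} \left(-136 - 392\right) = \frac{2}{3} \cdot 5 \frac{1}{-17 + \left(\left(-7 + 1 \cdot 3\right) + 1\right)} \left(-136 - 392\right) = \frac{2}{3} \cdot 5 \frac{1}{-17 + \left(\left(-7 + 3\right) + 1\right)} \left(-528\right) = \frac{2}{3} \cdot 5 \frac{1}{-17 + \left(-4 + 1\right)} \left(-528\right) = \frac{2}{3} \cdot 5 \frac{1}{-17 - 3} \left(-528\right) = \frac{2}{3} \cdot 5 \frac{1}{-20} \left(-528\right) = \frac{2}{3} \cdot 5 \left(- \frac{1}{20}\right) \left(-528\right) = \left(- \frac{1}{6}\right) \left(-528\right) = 88$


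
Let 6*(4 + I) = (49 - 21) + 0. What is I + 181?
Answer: 545/3 ≈ 181.67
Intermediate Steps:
I = ⅔ (I = -4 + ((49 - 21) + 0)/6 = -4 + (28 + 0)/6 = -4 + (⅙)*28 = -4 + 14/3 = ⅔ ≈ 0.66667)
I + 181 = ⅔ + 181 = 545/3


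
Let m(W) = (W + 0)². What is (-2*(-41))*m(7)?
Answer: 4018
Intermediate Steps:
m(W) = W²
(-2*(-41))*m(7) = -2*(-41)*7² = 82*49 = 4018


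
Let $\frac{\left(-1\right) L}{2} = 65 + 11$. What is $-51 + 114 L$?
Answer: $-17379$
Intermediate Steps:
$L = -152$ ($L = - 2 \left(65 + 11\right) = \left(-2\right) 76 = -152$)
$-51 + 114 L = -51 + 114 \left(-152\right) = -51 - 17328 = -17379$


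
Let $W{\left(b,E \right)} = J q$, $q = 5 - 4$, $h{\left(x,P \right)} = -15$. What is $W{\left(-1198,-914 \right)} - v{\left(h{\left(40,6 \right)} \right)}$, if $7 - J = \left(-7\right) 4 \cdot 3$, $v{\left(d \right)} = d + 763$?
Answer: $-657$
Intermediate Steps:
$q = 1$
$v{\left(d \right)} = 763 + d$
$J = 91$ ($J = 7 - \left(-7\right) 4 \cdot 3 = 7 - \left(-28\right) 3 = 7 - -84 = 7 + 84 = 91$)
$W{\left(b,E \right)} = 91$ ($W{\left(b,E \right)} = 91 \cdot 1 = 91$)
$W{\left(-1198,-914 \right)} - v{\left(h{\left(40,6 \right)} \right)} = 91 - \left(763 - 15\right) = 91 - 748 = -657$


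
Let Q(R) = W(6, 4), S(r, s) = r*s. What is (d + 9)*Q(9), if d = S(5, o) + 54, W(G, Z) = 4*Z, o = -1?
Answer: 928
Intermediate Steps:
Q(R) = 16 (Q(R) = 4*4 = 16)
d = 49 (d = 5*(-1) + 54 = -5 + 54 = 49)
(d + 9)*Q(9) = (49 + 9)*16 = 58*16 = 928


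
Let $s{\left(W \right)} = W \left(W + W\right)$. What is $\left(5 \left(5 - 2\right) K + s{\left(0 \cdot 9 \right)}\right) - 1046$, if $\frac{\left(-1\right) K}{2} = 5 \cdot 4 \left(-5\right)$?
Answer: $1954$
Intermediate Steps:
$s{\left(W \right)} = 2 W^{2}$ ($s{\left(W \right)} = W 2 W = 2 W^{2}$)
$K = 200$ ($K = - 2 \cdot 5 \cdot 4 \left(-5\right) = - 2 \cdot 20 \left(-5\right) = \left(-2\right) \left(-100\right) = 200$)
$\left(5 \left(5 - 2\right) K + s{\left(0 \cdot 9 \right)}\right) - 1046 = \left(5 \left(5 - 2\right) 200 + 2 \left(0 \cdot 9\right)^{2}\right) - 1046 = \left(5 \cdot 3 \cdot 200 + 2 \cdot 0^{2}\right) - 1046 = \left(15 \cdot 200 + 2 \cdot 0\right) - 1046 = \left(3000 + 0\right) - 1046 = 3000 - 1046 = 1954$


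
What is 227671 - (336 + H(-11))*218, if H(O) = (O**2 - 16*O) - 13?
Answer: 92511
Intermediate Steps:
H(O) = -13 + O**2 - 16*O
227671 - (336 + H(-11))*218 = 227671 - (336 + (-13 + (-11)**2 - 16*(-11)))*218 = 227671 - (336 + (-13 + 121 + 176))*218 = 227671 - (336 + 284)*218 = 227671 - 620*218 = 227671 - 1*135160 = 227671 - 135160 = 92511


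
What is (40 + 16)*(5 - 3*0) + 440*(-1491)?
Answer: -655760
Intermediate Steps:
(40 + 16)*(5 - 3*0) + 440*(-1491) = 56*(5 + 0) - 656040 = 56*5 - 656040 = 280 - 656040 = -655760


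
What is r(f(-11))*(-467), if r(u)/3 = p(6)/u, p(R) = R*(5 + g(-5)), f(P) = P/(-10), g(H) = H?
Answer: 0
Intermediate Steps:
f(P) = -P/10 (f(P) = P*(-⅒) = -P/10)
p(R) = 0 (p(R) = R*(5 - 5) = R*0 = 0)
r(u) = 0 (r(u) = 3*(0/u) = 3*0 = 0)
r(f(-11))*(-467) = 0*(-467) = 0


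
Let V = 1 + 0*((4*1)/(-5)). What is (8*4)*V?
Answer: 32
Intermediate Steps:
V = 1 (V = 1 + 0*(4*(-1/5)) = 1 + 0*(-4/5) = 1 + 0 = 1)
(8*4)*V = (8*4)*1 = 32*1 = 32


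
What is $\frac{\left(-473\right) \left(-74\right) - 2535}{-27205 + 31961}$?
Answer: $\frac{32467}{4756} \approx 6.8265$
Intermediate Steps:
$\frac{\left(-473\right) \left(-74\right) - 2535}{-27205 + 31961} = \frac{35002 - 2535}{4756} = 32467 \cdot \frac{1}{4756} = \frac{32467}{4756}$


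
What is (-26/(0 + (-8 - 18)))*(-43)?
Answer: -43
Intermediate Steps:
(-26/(0 + (-8 - 18)))*(-43) = (-26/(0 - 26))*(-43) = (-26/(-26))*(-43) = -1/26*(-26)*(-43) = 1*(-43) = -43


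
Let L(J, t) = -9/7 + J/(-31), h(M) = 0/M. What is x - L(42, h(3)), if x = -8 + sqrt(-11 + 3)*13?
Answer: -1163/217 + 26*I*sqrt(2) ≈ -5.3594 + 36.77*I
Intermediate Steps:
x = -8 + 26*I*sqrt(2) (x = -8 + sqrt(-8)*13 = -8 + (2*I*sqrt(2))*13 = -8 + 26*I*sqrt(2) ≈ -8.0 + 36.77*I)
h(M) = 0
L(J, t) = -9/7 - J/31 (L(J, t) = -9*1/7 + J*(-1/31) = -9/7 - J/31)
x - L(42, h(3)) = (-8 + 26*I*sqrt(2)) - (-9/7 - 1/31*42) = (-8 + 26*I*sqrt(2)) - (-9/7 - 42/31) = (-8 + 26*I*sqrt(2)) - 1*(-573/217) = (-8 + 26*I*sqrt(2)) + 573/217 = -1163/217 + 26*I*sqrt(2)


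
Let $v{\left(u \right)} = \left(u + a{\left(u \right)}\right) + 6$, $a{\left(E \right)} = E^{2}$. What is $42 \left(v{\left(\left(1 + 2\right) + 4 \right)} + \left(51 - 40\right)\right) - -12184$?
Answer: $15250$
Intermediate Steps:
$v{\left(u \right)} = 6 + u + u^{2}$ ($v{\left(u \right)} = \left(u + u^{2}\right) + 6 = 6 + u + u^{2}$)
$42 \left(v{\left(\left(1 + 2\right) + 4 \right)} + \left(51 - 40\right)\right) - -12184 = 42 \left(\left(6 + \left(\left(1 + 2\right) + 4\right) + \left(\left(1 + 2\right) + 4\right)^{2}\right) + \left(51 - 40\right)\right) - -12184 = 42 \left(\left(6 + \left(3 + 4\right) + \left(3 + 4\right)^{2}\right) + \left(51 - 40\right)\right) + 12184 = 42 \left(\left(6 + 7 + 7^{2}\right) + 11\right) + 12184 = 42 \left(\left(6 + 7 + 49\right) + 11\right) + 12184 = 42 \left(62 + 11\right) + 12184 = 42 \cdot 73 + 12184 = 3066 + 12184 = 15250$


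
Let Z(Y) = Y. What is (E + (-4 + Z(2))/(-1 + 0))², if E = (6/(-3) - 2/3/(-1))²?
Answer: 1156/81 ≈ 14.272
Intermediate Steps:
E = 16/9 (E = (6*(-⅓) - 2*⅓*(-1))² = (-2 - ⅔*(-1))² = (-2 + ⅔)² = (-4/3)² = 16/9 ≈ 1.7778)
(E + (-4 + Z(2))/(-1 + 0))² = (16/9 + (-4 + 2)/(-1 + 0))² = (16/9 - 2/(-1))² = (16/9 - 2*(-1))² = (16/9 + 2)² = (34/9)² = 1156/81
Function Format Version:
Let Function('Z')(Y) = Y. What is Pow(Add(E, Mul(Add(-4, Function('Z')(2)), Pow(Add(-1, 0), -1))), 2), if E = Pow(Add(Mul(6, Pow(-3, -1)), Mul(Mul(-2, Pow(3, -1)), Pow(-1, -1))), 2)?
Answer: Rational(1156, 81) ≈ 14.272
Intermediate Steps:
E = Rational(16, 9) (E = Pow(Add(Mul(6, Rational(-1, 3)), Mul(Mul(-2, Rational(1, 3)), -1)), 2) = Pow(Add(-2, Mul(Rational(-2, 3), -1)), 2) = Pow(Add(-2, Rational(2, 3)), 2) = Pow(Rational(-4, 3), 2) = Rational(16, 9) ≈ 1.7778)
Pow(Add(E, Mul(Add(-4, Function('Z')(2)), Pow(Add(-1, 0), -1))), 2) = Pow(Add(Rational(16, 9), Mul(Add(-4, 2), Pow(Add(-1, 0), -1))), 2) = Pow(Add(Rational(16, 9), Mul(-2, Pow(-1, -1))), 2) = Pow(Add(Rational(16, 9), Mul(-2, -1)), 2) = Pow(Add(Rational(16, 9), 2), 2) = Pow(Rational(34, 9), 2) = Rational(1156, 81)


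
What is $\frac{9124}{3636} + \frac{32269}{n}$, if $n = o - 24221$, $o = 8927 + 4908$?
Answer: $- \frac{69655}{116554} \approx -0.59762$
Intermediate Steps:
$o = 13835$
$n = -10386$ ($n = 13835 - 24221 = -10386$)
$\frac{9124}{3636} + \frac{32269}{n} = \frac{9124}{3636} + \frac{32269}{-10386} = 9124 \cdot \frac{1}{3636} + 32269 \left(- \frac{1}{10386}\right) = \frac{2281}{909} - \frac{32269}{10386} = - \frac{69655}{116554}$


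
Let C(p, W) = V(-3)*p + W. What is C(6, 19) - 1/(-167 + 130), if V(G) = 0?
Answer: 704/37 ≈ 19.027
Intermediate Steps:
C(p, W) = W (C(p, W) = 0*p + W = 0 + W = W)
C(6, 19) - 1/(-167 + 130) = 19 - 1/(-167 + 130) = 19 - 1/(-37) = 19 - 1*(-1/37) = 19 + 1/37 = 704/37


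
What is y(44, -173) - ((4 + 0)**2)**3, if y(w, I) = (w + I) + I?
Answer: -4398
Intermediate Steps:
y(w, I) = w + 2*I (y(w, I) = (I + w) + I = w + 2*I)
y(44, -173) - ((4 + 0)**2)**3 = (44 + 2*(-173)) - ((4 + 0)**2)**3 = (44 - 346) - (4**2)**3 = -302 - 1*16**3 = -302 - 1*4096 = -302 - 4096 = -4398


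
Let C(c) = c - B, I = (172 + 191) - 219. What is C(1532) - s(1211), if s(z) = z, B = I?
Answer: 177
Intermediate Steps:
I = 144 (I = 363 - 219 = 144)
B = 144
C(c) = -144 + c (C(c) = c - 1*144 = c - 144 = -144 + c)
C(1532) - s(1211) = (-144 + 1532) - 1*1211 = 1388 - 1211 = 177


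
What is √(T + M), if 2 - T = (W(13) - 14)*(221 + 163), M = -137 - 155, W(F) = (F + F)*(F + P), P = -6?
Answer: I*√64802 ≈ 254.56*I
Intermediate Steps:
W(F) = 2*F*(-6 + F) (W(F) = (F + F)*(F - 6) = (2*F)*(-6 + F) = 2*F*(-6 + F))
M = -292
T = -64510 (T = 2 - (2*13*(-6 + 13) - 14)*(221 + 163) = 2 - (2*13*7 - 14)*384 = 2 - (182 - 14)*384 = 2 - 168*384 = 2 - 1*64512 = 2 - 64512 = -64510)
√(T + M) = √(-64510 - 292) = √(-64802) = I*√64802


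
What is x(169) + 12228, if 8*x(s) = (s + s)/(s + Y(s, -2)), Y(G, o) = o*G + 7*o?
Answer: 8950727/732 ≈ 12228.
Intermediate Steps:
Y(G, o) = 7*o + G*o (Y(G, o) = G*o + 7*o = 7*o + G*o)
x(s) = s/(4*(-14 - s)) (x(s) = ((s + s)/(s - 2*(7 + s)))/8 = ((2*s)/(s + (-14 - 2*s)))/8 = ((2*s)/(-14 - s))/8 = (2*s/(-14 - s))/8 = s/(4*(-14 - s)))
x(169) + 12228 = (1/4)*169/(-14 - 1*169) + 12228 = (1/4)*169/(-14 - 169) + 12228 = (1/4)*169/(-183) + 12228 = (1/4)*169*(-1/183) + 12228 = -169/732 + 12228 = 8950727/732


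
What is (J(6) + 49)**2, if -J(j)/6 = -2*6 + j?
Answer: 7225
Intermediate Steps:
J(j) = 72 - 6*j (J(j) = -6*(-2*6 + j) = -6*(-12 + j) = 72 - 6*j)
(J(6) + 49)**2 = ((72 - 6*6) + 49)**2 = ((72 - 36) + 49)**2 = (36 + 49)**2 = 85**2 = 7225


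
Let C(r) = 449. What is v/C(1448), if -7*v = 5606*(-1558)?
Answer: 8734148/3143 ≈ 2778.9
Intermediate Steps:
v = 8734148/7 (v = -5606*(-1558)/7 = -1/7*(-8734148) = 8734148/7 ≈ 1.2477e+6)
v/C(1448) = (8734148/7)/449 = (8734148/7)*(1/449) = 8734148/3143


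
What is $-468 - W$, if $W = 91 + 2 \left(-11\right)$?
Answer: $-537$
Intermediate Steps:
$W = 69$ ($W = 91 - 22 = 69$)
$-468 - W = -468 - 69 = -537$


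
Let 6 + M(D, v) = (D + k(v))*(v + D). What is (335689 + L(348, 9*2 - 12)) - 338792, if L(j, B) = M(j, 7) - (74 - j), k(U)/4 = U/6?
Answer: 367085/3 ≈ 1.2236e+5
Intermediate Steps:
k(U) = 2*U/3 (k(U) = 4*(U/6) = 2*U/3)
M(D, v) = -6 + (D + v)*(D + 2*v/3) (M(D, v) = -6 + (D + 2*v/3)*(v + D) = -6 + (D + 2*v/3)*(D + v) = -6 + (D + v)*(D + 2*v/3))
L(j, B) = -142/3 + j**2 + 38*j/3 (L(j, B) = (-6 + j**2 + (2/3)*7**2 + (5/3)*j*7) - (74 - j) = (-6 + j**2 + (2/3)*49 + 35*j/3) + (-74 + j) = (-6 + j**2 + 98/3 + 35*j/3) + (-74 + j) = (80/3 + j**2 + 35*j/3) + (-74 + j) = -142/3 + j**2 + 38*j/3)
(335689 + L(348, 9*2 - 12)) - 338792 = (335689 + (-142/3 + 348**2 + (38/3)*348)) - 338792 = (335689 + (-142/3 + 121104 + 4408)) - 338792 = (335689 + 376394/3) - 338792 = 1383461/3 - 338792 = 367085/3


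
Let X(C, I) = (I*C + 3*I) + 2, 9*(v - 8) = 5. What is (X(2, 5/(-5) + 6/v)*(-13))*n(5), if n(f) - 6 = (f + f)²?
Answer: -53742/77 ≈ -697.95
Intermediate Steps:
v = 77/9 (v = 8 + (⅑)*5 = 8 + 5/9 = 77/9 ≈ 8.5556)
n(f) = 6 + 4*f² (n(f) = 6 + (f + f)² = 6 + (2*f)² = 6 + 4*f²)
X(C, I) = 2 + 3*I + C*I (X(C, I) = (C*I + 3*I) + 2 = (3*I + C*I) + 2 = 2 + 3*I + C*I)
(X(2, 5/(-5) + 6/v)*(-13))*n(5) = ((2 + 3*(5/(-5) + 6/(77/9)) + 2*(5/(-5) + 6/(77/9)))*(-13))*(6 + 4*5²) = ((2 + 3*(5*(-⅕) + 6*(9/77)) + 2*(5*(-⅕) + 6*(9/77)))*(-13))*(6 + 4*25) = ((2 + 3*(-1 + 54/77) + 2*(-1 + 54/77))*(-13))*(6 + 100) = ((2 + 3*(-23/77) + 2*(-23/77))*(-13))*106 = ((2 - 69/77 - 46/77)*(-13))*106 = ((39/77)*(-13))*106 = -507/77*106 = -53742/77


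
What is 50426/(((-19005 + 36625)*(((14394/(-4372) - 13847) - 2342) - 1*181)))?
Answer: -27557809/157663834885 ≈ -0.00017479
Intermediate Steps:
50426/(((-19005 + 36625)*(((14394/(-4372) - 13847) - 2342) - 1*181))) = 50426/((17620*(((14394*(-1/4372) - 13847) - 2342) - 181))) = 50426/((17620*(((-7197/2186 - 13847) - 2342) - 181))) = 50426/((17620*((-30276739/2186 - 2342) - 181))) = 50426/((17620*(-35396351/2186 - 181))) = 50426/((17620*(-35792017/2186))) = 50426/(-315327669770/1093) = 50426*(-1093/315327669770) = -27557809/157663834885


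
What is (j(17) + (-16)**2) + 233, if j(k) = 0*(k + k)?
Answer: 489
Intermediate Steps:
j(k) = 0 (j(k) = 0*(2*k) = 0)
(j(17) + (-16)**2) + 233 = (0 + (-16)**2) + 233 = (0 + 256) + 233 = 256 + 233 = 489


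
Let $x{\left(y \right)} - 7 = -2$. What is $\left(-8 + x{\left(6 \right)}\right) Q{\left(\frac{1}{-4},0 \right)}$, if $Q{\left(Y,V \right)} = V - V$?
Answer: $0$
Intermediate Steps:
$x{\left(y \right)} = 5$ ($x{\left(y \right)} = 7 - 2 = 5$)
$Q{\left(Y,V \right)} = 0$
$\left(-8 + x{\left(6 \right)}\right) Q{\left(\frac{1}{-4},0 \right)} = \left(-8 + 5\right) 0 = \left(-3\right) 0 = 0$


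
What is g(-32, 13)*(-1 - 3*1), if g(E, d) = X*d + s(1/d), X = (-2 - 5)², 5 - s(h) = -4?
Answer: -2584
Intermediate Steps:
s(h) = 9 (s(h) = 5 - 1*(-4) = 5 + 4 = 9)
X = 49 (X = (-7)² = 49)
g(E, d) = 9 + 49*d (g(E, d) = 49*d + 9 = 9 + 49*d)
g(-32, 13)*(-1 - 3*1) = (9 + 49*13)*(-1 - 3*1) = (9 + 637)*(-1 - 3) = 646*(-4) = -2584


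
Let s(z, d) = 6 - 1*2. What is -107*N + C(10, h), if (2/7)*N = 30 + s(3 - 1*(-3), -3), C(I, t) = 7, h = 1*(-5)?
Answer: -12726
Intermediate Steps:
h = -5
s(z, d) = 4 (s(z, d) = 6 - 2 = 4)
N = 119 (N = 7*(30 + 4)/2 = (7/2)*34 = 119)
-107*N + C(10, h) = -107*119 + 7 = -12733 + 7 = -12726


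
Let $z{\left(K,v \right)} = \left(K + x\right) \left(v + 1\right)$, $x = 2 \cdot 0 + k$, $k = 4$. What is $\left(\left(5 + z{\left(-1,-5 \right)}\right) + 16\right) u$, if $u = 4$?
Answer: $36$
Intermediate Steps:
$x = 4$ ($x = 2 \cdot 0 + 4 = 0 + 4 = 4$)
$z{\left(K,v \right)} = \left(1 + v\right) \left(4 + K\right)$ ($z{\left(K,v \right)} = \left(K + 4\right) \left(v + 1\right) = \left(4 + K\right) \left(1 + v\right) = \left(1 + v\right) \left(4 + K\right)$)
$\left(\left(5 + z{\left(-1,-5 \right)}\right) + 16\right) u = \left(\left(5 + \left(4 - 1 + 4 \left(-5\right) - -5\right)\right) + 16\right) 4 = \left(\left(5 + \left(4 - 1 - 20 + 5\right)\right) + 16\right) 4 = \left(\left(5 - 12\right) + 16\right) 4 = \left(-7 + 16\right) 4 = 9 \cdot 4 = 36$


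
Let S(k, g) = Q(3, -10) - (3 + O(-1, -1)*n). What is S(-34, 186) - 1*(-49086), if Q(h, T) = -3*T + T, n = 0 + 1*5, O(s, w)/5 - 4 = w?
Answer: 49028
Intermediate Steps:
O(s, w) = 20 + 5*w
n = 5 (n = 0 + 5 = 5)
Q(h, T) = -2*T
S(k, g) = -58 (S(k, g) = -2*(-10) - (3 + (20 + 5*(-1))*5) = 20 - (3 + (20 - 5)*5) = 20 - (3 + 15*5) = 20 - (3 + 75) = 20 - 1*78 = 20 - 78 = -58)
S(-34, 186) - 1*(-49086) = -58 - 1*(-49086) = -58 + 49086 = 49028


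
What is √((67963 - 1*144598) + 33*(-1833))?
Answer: 6*I*√3809 ≈ 370.3*I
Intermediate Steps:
√((67963 - 1*144598) + 33*(-1833)) = √((67963 - 144598) - 60489) = √(-76635 - 60489) = √(-137124) = 6*I*√3809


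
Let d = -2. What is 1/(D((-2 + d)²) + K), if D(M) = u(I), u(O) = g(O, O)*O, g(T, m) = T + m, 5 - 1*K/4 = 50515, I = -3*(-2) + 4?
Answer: -1/201840 ≈ -4.9544e-6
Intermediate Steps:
I = 10 (I = 6 + 4 = 10)
K = -202040 (K = 20 - 4*50515 = 20 - 202060 = -202040)
u(O) = 2*O² (u(O) = (O + O)*O = (2*O)*O = 2*O²)
D(M) = 200 (D(M) = 2*10² = 2*100 = 200)
1/(D((-2 + d)²) + K) = 1/(200 - 202040) = 1/(-201840) = -1/201840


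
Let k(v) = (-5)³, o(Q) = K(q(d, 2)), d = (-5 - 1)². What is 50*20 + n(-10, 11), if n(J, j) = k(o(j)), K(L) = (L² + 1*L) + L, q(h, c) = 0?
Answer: 875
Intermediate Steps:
d = 36 (d = (-6)² = 36)
K(L) = L² + 2*L (K(L) = (L² + L) + L = (L + L²) + L = L² + 2*L)
o(Q) = 0 (o(Q) = 0*(2 + 0) = 0*2 = 0)
k(v) = -125
n(J, j) = -125
50*20 + n(-10, 11) = 50*20 - 125 = 1000 - 125 = 875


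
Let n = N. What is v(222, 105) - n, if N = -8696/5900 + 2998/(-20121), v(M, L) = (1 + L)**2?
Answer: 333515510204/29678475 ≈ 11238.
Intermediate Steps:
N = -48165104/29678475 (N = -8696*1/5900 + 2998*(-1/20121) = -2174/1475 - 2998/20121 = -48165104/29678475 ≈ -1.6229)
n = -48165104/29678475 ≈ -1.6229
v(222, 105) - n = (1 + 105)**2 - 1*(-48165104/29678475) = 106**2 + 48165104/29678475 = 11236 + 48165104/29678475 = 333515510204/29678475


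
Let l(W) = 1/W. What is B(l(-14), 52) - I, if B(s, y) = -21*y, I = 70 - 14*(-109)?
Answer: -2688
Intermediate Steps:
I = 1596 (I = 70 + 1526 = 1596)
B(l(-14), 52) - I = -21*52 - 1*1596 = -1092 - 1596 = -2688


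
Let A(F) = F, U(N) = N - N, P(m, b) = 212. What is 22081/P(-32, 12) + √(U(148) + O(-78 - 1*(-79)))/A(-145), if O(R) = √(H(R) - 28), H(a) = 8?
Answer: 22081/212 - 5^(¼)*(1 + I)/145 ≈ 104.15 - 0.010313*I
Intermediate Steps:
U(N) = 0
O(R) = 2*I*√5 (O(R) = √(8 - 28) = √(-20) = 2*I*√5)
22081/P(-32, 12) + √(U(148) + O(-78 - 1*(-79)))/A(-145) = 22081/212 + √(0 + 2*I*√5)/(-145) = 22081*(1/212) + √(2*I*√5)*(-1/145) = 22081/212 + (√2*5^(¼)*√I)*(-1/145) = 22081/212 - √2*5^(¼)*√I/145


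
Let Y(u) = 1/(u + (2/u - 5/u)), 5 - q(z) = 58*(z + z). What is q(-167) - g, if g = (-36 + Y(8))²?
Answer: 67314473/3721 ≈ 18090.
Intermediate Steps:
q(z) = 5 - 116*z (q(z) = 5 - 58*(z + z) = 5 - 58*2*z = 5 - 116*z)
Y(u) = 1/(u - 3/u)
g = 4787344/3721 (g = (-36 + 8/(-3 + 8²))² = (-36 + 8/(-3 + 64))² = (-36 + 8/61)² = (-2188/61)² = 4787344/3721 ≈ 1286.6)
q(-167) - g = (5 - 116*(-167)) - 1*4787344/3721 = (5 + 19372) - 4787344/3721 = 19377 - 4787344/3721 = 67314473/3721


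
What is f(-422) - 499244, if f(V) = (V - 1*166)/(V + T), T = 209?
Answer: -35446128/71 ≈ -4.9924e+5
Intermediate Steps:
f(V) = (-166 + V)/(209 + V) (f(V) = (V - 1*166)/(V + 209) = (V - 166)/(209 + V) = (-166 + V)/(209 + V))
f(-422) - 499244 = (-166 - 422)/(209 - 422) - 499244 = -588/(-213) - 499244 = -1/213*(-588) - 499244 = 196/71 - 499244 = -35446128/71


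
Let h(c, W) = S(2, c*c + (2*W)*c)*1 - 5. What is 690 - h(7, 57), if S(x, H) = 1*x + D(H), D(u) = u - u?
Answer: 693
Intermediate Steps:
D(u) = 0
S(x, H) = x (S(x, H) = 1*x + 0 = x + 0 = x)
h(c, W) = -3 (h(c, W) = 2*1 - 5 = 2 - 5 = -3)
690 - h(7, 57) = 690 - 1*(-3) = 690 + 3 = 693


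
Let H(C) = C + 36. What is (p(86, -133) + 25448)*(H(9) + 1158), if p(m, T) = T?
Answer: 30453945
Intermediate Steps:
H(C) = 36 + C
(p(86, -133) + 25448)*(H(9) + 1158) = (-133 + 25448)*((36 + 9) + 1158) = 25315*(45 + 1158) = 25315*1203 = 30453945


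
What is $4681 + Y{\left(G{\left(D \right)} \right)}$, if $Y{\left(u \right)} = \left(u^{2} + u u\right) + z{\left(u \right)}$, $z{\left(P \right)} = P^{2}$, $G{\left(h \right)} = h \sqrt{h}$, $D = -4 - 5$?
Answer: $2494$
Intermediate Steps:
$D = -9$
$G{\left(h \right)} = h^{\frac{3}{2}}$
$Y{\left(u \right)} = 3 u^{2}$ ($Y{\left(u \right)} = \left(u^{2} + u u\right) + u^{2} = \left(u^{2} + u^{2}\right) + u^{2} = 2 u^{2} + u^{2} = 3 u^{2}$)
$4681 + Y{\left(G{\left(D \right)} \right)} = 4681 + 3 \left(\left(-9\right)^{\frac{3}{2}}\right)^{2} = 4681 + 3 \left(- 27 i\right)^{2} = 4681 + 3 \left(-729\right) = 4681 - 2187 = 2494$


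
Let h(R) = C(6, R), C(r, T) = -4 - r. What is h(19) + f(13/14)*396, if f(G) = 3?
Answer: 1178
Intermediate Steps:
h(R) = -10 (h(R) = -4 - 1*6 = -4 - 6 = -10)
h(19) + f(13/14)*396 = -10 + 3*396 = -10 + 1188 = 1178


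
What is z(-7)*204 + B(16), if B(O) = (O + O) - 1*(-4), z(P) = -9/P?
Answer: 2088/7 ≈ 298.29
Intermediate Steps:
B(O) = 4 + 2*O (B(O) = 2*O + 4 = 4 + 2*O)
z(-7)*204 + B(16) = -9/(-7)*204 + (4 + 2*16) = -9*(-1/7)*204 + (4 + 32) = (9/7)*204 + 36 = 1836/7 + 36 = 2088/7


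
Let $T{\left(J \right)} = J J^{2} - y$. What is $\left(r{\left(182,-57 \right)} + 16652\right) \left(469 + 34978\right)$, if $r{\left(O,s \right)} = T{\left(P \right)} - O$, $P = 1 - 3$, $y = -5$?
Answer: $583705749$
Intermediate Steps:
$P = -2$ ($P = 1 - 3 = -2$)
$T{\left(J \right)} = 5 + J^{3}$ ($T{\left(J \right)} = J J^{2} - -5 = J^{3} + 5 = 5 + J^{3}$)
$r{\left(O,s \right)} = -3 - O$ ($r{\left(O,s \right)} = \left(5 + \left(-2\right)^{3}\right) - O = \left(5 - 8\right) - O = -3 - O$)
$\left(r{\left(182,-57 \right)} + 16652\right) \left(469 + 34978\right) = \left(\left(-3 - 182\right) + 16652\right) \left(469 + 34978\right) = \left(\left(-3 - 182\right) + 16652\right) 35447 = \left(-185 + 16652\right) 35447 = 16467 \cdot 35447 = 583705749$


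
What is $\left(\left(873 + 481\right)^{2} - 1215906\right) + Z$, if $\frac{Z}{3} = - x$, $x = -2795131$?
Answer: $9002803$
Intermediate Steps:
$Z = 8385393$ ($Z = 3 \left(\left(-1\right) \left(-2795131\right)\right) = 3 \cdot 2795131 = 8385393$)
$\left(\left(873 + 481\right)^{2} - 1215906\right) + Z = \left(\left(873 + 481\right)^{2} - 1215906\right) + 8385393 = \left(1354^{2} - 1215906\right) + 8385393 = \left(1833316 - 1215906\right) + 8385393 = 617410 + 8385393 = 9002803$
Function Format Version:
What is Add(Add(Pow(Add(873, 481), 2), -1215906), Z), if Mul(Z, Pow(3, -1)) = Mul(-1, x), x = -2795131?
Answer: 9002803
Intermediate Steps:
Z = 8385393 (Z = Mul(3, Mul(-1, -2795131)) = Mul(3, 2795131) = 8385393)
Add(Add(Pow(Add(873, 481), 2), -1215906), Z) = Add(Add(Pow(Add(873, 481), 2), -1215906), 8385393) = Add(Add(Pow(1354, 2), -1215906), 8385393) = Add(Add(1833316, -1215906), 8385393) = Add(617410, 8385393) = 9002803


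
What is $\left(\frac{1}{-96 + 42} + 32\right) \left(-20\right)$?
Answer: $- \frac{17270}{27} \approx -639.63$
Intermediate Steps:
$\left(\frac{1}{-96 + 42} + 32\right) \left(-20\right) = \left(\frac{1}{-54} + 32\right) \left(-20\right) = \left(- \frac{1}{54} + 32\right) \left(-20\right) = \frac{1727}{54} \left(-20\right) = - \frac{17270}{27}$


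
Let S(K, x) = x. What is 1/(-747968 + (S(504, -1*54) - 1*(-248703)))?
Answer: -1/499319 ≈ -2.0027e-6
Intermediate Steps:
1/(-747968 + (S(504, -1*54) - 1*(-248703))) = 1/(-747968 + (-1*54 - 1*(-248703))) = 1/(-747968 + (-54 + 248703)) = 1/(-747968 + 248649) = 1/(-499319) = -1/499319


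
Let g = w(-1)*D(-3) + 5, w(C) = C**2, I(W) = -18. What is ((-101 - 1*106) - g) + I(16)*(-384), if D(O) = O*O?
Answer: 6691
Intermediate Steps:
D(O) = O**2
g = 14 (g = (-1)**2*(-3)**2 + 5 = 1*9 + 5 = 9 + 5 = 14)
((-101 - 1*106) - g) + I(16)*(-384) = ((-101 - 1*106) - 1*14) - 18*(-384) = ((-101 - 106) - 14) + 6912 = (-207 - 14) + 6912 = -221 + 6912 = 6691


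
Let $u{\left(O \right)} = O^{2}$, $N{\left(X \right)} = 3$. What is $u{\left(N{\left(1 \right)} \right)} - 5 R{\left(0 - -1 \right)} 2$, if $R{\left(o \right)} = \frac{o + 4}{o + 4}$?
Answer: $-90$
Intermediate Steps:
$R{\left(o \right)} = 1$ ($R{\left(o \right)} = \frac{4 + o}{4 + o} = 1$)
$u{\left(N{\left(1 \right)} \right)} - 5 R{\left(0 - -1 \right)} 2 = 3^{2} \left(-5\right) 1 \cdot 2 = 9 \left(\left(-5\right) 2\right) = 9 \left(-10\right) = -90$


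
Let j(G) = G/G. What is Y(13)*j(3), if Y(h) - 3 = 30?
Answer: 33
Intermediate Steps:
j(G) = 1
Y(h) = 33 (Y(h) = 3 + 30 = 33)
Y(13)*j(3) = 33*1 = 33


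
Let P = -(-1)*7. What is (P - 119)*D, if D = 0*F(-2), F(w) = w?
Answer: 0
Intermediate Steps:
P = 7 (P = -1*(-7) = 7)
D = 0 (D = 0*(-2) = 0)
(P - 119)*D = (7 - 119)*0 = -112*0 = 0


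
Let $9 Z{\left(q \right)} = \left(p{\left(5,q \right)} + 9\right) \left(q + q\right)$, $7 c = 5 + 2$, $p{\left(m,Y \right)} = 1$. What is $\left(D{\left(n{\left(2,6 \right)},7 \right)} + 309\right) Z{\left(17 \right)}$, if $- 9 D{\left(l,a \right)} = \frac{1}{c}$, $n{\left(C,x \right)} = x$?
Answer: $\frac{945200}{81} \approx 11669.0$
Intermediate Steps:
$c = 1$ ($c = \frac{5 + 2}{7} = \frac{1}{7} \cdot 7 = 1$)
$Z{\left(q \right)} = \frac{20 q}{9}$ ($Z{\left(q \right)} = \frac{\left(1 + 9\right) \left(q + q\right)}{9} = \frac{10 \cdot 2 q}{9} = \frac{20 q}{9}$)
$D{\left(l,a \right)} = - \frac{1}{9}$ ($D{\left(l,a \right)} = - \frac{1}{9 \cdot 1} = \left(- \frac{1}{9}\right) 1 = - \frac{1}{9}$)
$\left(D{\left(n{\left(2,6 \right)},7 \right)} + 309\right) Z{\left(17 \right)} = \left(- \frac{1}{9} + 309\right) \frac{20}{9} \cdot 17 = \frac{2780}{9} \cdot \frac{340}{9} = \frac{945200}{81}$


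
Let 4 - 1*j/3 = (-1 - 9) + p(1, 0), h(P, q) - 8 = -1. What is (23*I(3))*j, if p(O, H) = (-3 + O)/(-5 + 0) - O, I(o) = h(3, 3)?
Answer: 35259/5 ≈ 7051.8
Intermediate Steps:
h(P, q) = 7 (h(P, q) = 8 - 1 = 7)
I(o) = 7
p(O, H) = ⅗ - 6*O/5 (p(O, H) = (-3 + O)/(-5) - O = (-3 + O)*(-⅕) - O = (⅗ - O/5) - O = ⅗ - 6*O/5)
j = 219/5 (j = 12 - 3*((-1 - 9) + (⅗ - 6/5*1)) = 12 - 3*(-10 + (⅗ - 6/5)) = 12 - 3*(-10 - ⅗) = 12 - 3*(-53/5) = 12 + 159/5 = 219/5 ≈ 43.800)
(23*I(3))*j = (23*7)*(219/5) = 161*(219/5) = 35259/5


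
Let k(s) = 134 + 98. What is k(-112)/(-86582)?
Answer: -116/43291 ≈ -0.0026795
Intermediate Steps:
k(s) = 232
k(-112)/(-86582) = 232/(-86582) = 232*(-1/86582) = -116/43291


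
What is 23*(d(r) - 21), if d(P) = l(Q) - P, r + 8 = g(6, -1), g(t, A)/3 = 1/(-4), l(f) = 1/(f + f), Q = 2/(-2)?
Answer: -1173/4 ≈ -293.25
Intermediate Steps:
Q = -1 (Q = 2*(-½) = -1)
l(f) = 1/(2*f)
g(t, A) = -¾ (g(t, A) = 3/(-4) = 3*(-¼) = -¾)
r = -35/4 (r = -8 - ¾ = -35/4 ≈ -8.7500)
d(P) = -½ - P (d(P) = (½)/(-1) - P = (½)*(-1) - P = -½ - P)
23*(d(r) - 21) = 23*((-½ - 1*(-35/4)) - 21) = 23*((-½ + 35/4) - 21) = 23*(33/4 - 21) = 23*(-51/4) = -1173/4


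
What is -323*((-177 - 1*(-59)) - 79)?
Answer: 63631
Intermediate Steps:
-323*((-177 - 1*(-59)) - 79) = -323*((-177 + 59) - 79) = -323*(-118 - 79) = -323*(-197) = 63631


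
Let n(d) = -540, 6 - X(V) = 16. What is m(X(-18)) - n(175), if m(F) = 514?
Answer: 1054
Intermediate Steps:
X(V) = -10 (X(V) = 6 - 1*16 = 6 - 16 = -10)
m(X(-18)) - n(175) = 514 - 1*(-540) = 514 + 540 = 1054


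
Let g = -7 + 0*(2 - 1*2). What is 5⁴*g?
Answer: -4375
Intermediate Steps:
g = -7 (g = -7 + 0*(2 - 2) = -7 + 0*0 = -7 + 0 = -7)
5⁴*g = 5⁴*(-7) = 625*(-7) = -4375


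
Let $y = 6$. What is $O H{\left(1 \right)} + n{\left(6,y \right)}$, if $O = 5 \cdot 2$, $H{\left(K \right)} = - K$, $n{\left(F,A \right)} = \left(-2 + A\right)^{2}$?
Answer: $6$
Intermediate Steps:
$O = 10$
$O H{\left(1 \right)} + n{\left(6,y \right)} = 10 \left(\left(-1\right) 1\right) + \left(-2 + 6\right)^{2} = 10 \left(-1\right) + 4^{2} = -10 + 16 = 6$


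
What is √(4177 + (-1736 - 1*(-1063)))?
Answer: 4*√219 ≈ 59.195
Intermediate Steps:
√(4177 + (-1736 - 1*(-1063))) = √(4177 + (-1736 + 1063)) = √(4177 - 673) = √3504 = 4*√219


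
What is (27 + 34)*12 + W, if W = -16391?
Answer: -15659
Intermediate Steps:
(27 + 34)*12 + W = (27 + 34)*12 - 16391 = 61*12 - 16391 = 732 - 16391 = -15659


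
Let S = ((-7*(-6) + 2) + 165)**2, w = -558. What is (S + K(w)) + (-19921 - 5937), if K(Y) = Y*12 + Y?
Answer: 10569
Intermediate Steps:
K(Y) = 13*Y (K(Y) = 12*Y + Y = 13*Y)
S = 43681 (S = ((42 + 2) + 165)**2 = (44 + 165)**2 = 209**2 = 43681)
(S + K(w)) + (-19921 - 5937) = (43681 + 13*(-558)) + (-19921 - 5937) = (43681 - 7254) - 25858 = 36427 - 25858 = 10569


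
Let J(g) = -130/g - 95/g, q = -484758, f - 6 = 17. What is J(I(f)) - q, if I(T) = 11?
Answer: 5332113/11 ≈ 4.8474e+5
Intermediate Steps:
f = 23 (f = 6 + 17 = 23)
J(g) = -225/g
J(I(f)) - q = -225/11 - 1*(-484758) = -225*1/11 + 484758 = -225/11 + 484758 = 5332113/11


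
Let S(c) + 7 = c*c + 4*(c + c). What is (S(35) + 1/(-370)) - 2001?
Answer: -186111/370 ≈ -503.00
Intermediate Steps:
S(c) = -7 + c² + 8*c (S(c) = -7 + (c*c + 4*(c + c)) = -7 + (c² + 4*(2*c)) = -7 + (c² + 8*c) = -7 + c² + 8*c)
(S(35) + 1/(-370)) - 2001 = ((-7 + 35² + 8*35) + 1/(-370)) - 2001 = ((-7 + 1225 + 280) - 1/370) - 2001 = (1498 - 1/370) - 2001 = 554259/370 - 2001 = -186111/370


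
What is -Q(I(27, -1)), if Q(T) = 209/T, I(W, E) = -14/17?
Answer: 3553/14 ≈ 253.79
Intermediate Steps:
I(W, E) = -14/17 (I(W, E) = -14*1/17 = -14/17)
-Q(I(27, -1)) = -209/(-14/17) = -209*(-17)/14 = -1*(-3553/14) = 3553/14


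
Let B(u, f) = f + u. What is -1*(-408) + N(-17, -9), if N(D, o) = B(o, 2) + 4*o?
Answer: 365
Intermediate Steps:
N(D, o) = 2 + 5*o (N(D, o) = (2 + o) + 4*o = 2 + 5*o)
-1*(-408) + N(-17, -9) = -1*(-408) + (2 + 5*(-9)) = 408 + (2 - 45) = 408 - 43 = 365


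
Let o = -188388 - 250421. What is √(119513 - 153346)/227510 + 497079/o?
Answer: -497079/438809 + I*√33833/227510 ≈ -1.1328 + 0.00080848*I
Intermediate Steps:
o = -438809
√(119513 - 153346)/227510 + 497079/o = √(119513 - 153346)/227510 + 497079/(-438809) = √(-33833)*(1/227510) + 497079*(-1/438809) = (I*√33833)*(1/227510) - 497079/438809 = I*√33833/227510 - 497079/438809 = -497079/438809 + I*√33833/227510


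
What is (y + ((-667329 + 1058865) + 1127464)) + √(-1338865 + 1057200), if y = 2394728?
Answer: 3913728 + I*√281665 ≈ 3.9137e+6 + 530.72*I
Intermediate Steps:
(y + ((-667329 + 1058865) + 1127464)) + √(-1338865 + 1057200) = (2394728 + ((-667329 + 1058865) + 1127464)) + √(-1338865 + 1057200) = (2394728 + (391536 + 1127464)) + √(-281665) = (2394728 + 1519000) + I*√281665 = 3913728 + I*√281665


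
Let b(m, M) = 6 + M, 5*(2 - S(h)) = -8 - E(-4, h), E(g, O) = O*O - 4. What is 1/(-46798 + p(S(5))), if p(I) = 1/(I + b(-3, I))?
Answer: -108/5054179 ≈ -2.1368e-5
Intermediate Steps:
E(g, O) = -4 + O² (E(g, O) = O² - 4 = -4 + O²)
S(h) = 14/5 + h²/5 (S(h) = 2 - (-8 - (-4 + h²))/5 = 2 - (-8 + (4 - h²))/5 = 2 - (-4 - h²)/5 = 2 + (⅘ + h²/5) = 14/5 + h²/5)
p(I) = 1/(6 + 2*I) (p(I) = 1/(I + (6 + I)) = 1/(6 + 2*I))
1/(-46798 + p(S(5))) = 1/(-46798 + 1/(2*(3 + (14/5 + (⅕)*5²)))) = 1/(-46798 + 1/(2*(3 + (14/5 + (⅕)*25)))) = 1/(-46798 + 1/(2*(3 + (14/5 + 5)))) = 1/(-46798 + 1/(2*(3 + 39/5))) = 1/(-46798 + 1/(2*(54/5))) = 1/(-46798 + (½)*(5/54)) = 1/(-46798 + 5/108) = 1/(-5054179/108) = -108/5054179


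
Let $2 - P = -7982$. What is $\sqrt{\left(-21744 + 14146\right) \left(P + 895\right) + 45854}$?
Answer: $2 i \sqrt{16854197} \approx 8210.8 i$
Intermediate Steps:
$P = 7984$ ($P = 2 - -7982 = 2 + 7982 = 7984$)
$\sqrt{\left(-21744 + 14146\right) \left(P + 895\right) + 45854} = \sqrt{\left(-21744 + 14146\right) \left(7984 + 895\right) + 45854} = \sqrt{\left(-7598\right) 8879 + 45854} = \sqrt{-67462642 + 45854} = \sqrt{-67416788} = 2 i \sqrt{16854197}$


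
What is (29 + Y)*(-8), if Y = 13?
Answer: -336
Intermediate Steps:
(29 + Y)*(-8) = (29 + 13)*(-8) = 42*(-8) = -336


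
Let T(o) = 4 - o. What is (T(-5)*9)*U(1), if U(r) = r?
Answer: 81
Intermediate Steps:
(T(-5)*9)*U(1) = ((4 - 1*(-5))*9)*1 = ((4 + 5)*9)*1 = (9*9)*1 = 81*1 = 81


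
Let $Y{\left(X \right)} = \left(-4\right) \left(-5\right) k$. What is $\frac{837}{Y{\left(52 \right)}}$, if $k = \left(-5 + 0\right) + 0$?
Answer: $- \frac{837}{100} \approx -8.37$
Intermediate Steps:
$k = -5$ ($k = -5 + 0 = -5$)
$Y{\left(X \right)} = -100$ ($Y{\left(X \right)} = \left(-4\right) \left(-5\right) \left(-5\right) = 20 \left(-5\right) = -100$)
$\frac{837}{Y{\left(52 \right)}} = \frac{837}{-100} = 837 \left(- \frac{1}{100}\right) = - \frac{837}{100}$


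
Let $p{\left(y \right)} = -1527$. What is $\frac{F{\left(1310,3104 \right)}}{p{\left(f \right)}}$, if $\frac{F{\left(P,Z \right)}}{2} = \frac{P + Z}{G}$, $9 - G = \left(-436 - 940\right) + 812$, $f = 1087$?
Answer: $- \frac{8828}{874971} \approx -0.010089$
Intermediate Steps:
$G = 573$ ($G = 9 - \left(\left(-436 - 940\right) + 812\right) = 9 - \left(-1376 + 812\right) = 9 - -564 = 9 + 564 = 573$)
$F{\left(P,Z \right)} = \frac{2 P}{573} + \frac{2 Z}{573}$ ($F{\left(P,Z \right)} = 2 \frac{P + Z}{573} = 2 \left(P + Z\right) \frac{1}{573} = 2 \left(\frac{P}{573} + \frac{Z}{573}\right) = \frac{2 P}{573} + \frac{2 Z}{573}$)
$\frac{F{\left(1310,3104 \right)}}{p{\left(f \right)}} = \frac{\frac{2}{573} \cdot 1310 + \frac{2}{573} \cdot 3104}{-1527} = \left(\frac{2620}{573} + \frac{6208}{573}\right) \left(- \frac{1}{1527}\right) = \frac{8828}{573} \left(- \frac{1}{1527}\right) = - \frac{8828}{874971}$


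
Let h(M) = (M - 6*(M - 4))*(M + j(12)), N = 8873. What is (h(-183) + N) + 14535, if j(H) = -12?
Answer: -159697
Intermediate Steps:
h(M) = (-12 + M)*(24 - 5*M) (h(M) = (M - 6*(M - 4))*(M - 12) = (M - 6*(-4 + M))*(-12 + M) = (M + (24 - 6*M))*(-12 + M) = (24 - 5*M)*(-12 + M) = (-12 + M)*(24 - 5*M))
(h(-183) + N) + 14535 = ((-288 - 5*(-183)**2 + 84*(-183)) + 8873) + 14535 = ((-288 - 5*33489 - 15372) + 8873) + 14535 = ((-288 - 167445 - 15372) + 8873) + 14535 = (-183105 + 8873) + 14535 = -174232 + 14535 = -159697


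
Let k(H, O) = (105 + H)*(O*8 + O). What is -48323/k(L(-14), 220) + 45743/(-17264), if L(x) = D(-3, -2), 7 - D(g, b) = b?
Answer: -126810889/44282160 ≈ -2.8637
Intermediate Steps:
D(g, b) = 7 - b
L(x) = 9 (L(x) = 7 - 1*(-2) = 7 + 2 = 9)
k(H, O) = 9*O*(105 + H) (k(H, O) = (105 + H)*(8*O + O) = (105 + H)*(9*O) = 9*O*(105 + H))
-48323/k(L(-14), 220) + 45743/(-17264) = -48323*1/(1980*(105 + 9)) + 45743/(-17264) = -48323/(9*220*114) + 45743*(-1/17264) = -48323/225720 - 45743/17264 = -48323*1/225720 - 45743/17264 = -4393/20520 - 45743/17264 = -126810889/44282160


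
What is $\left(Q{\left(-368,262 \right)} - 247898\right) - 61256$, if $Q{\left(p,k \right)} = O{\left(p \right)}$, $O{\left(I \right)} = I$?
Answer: $-309522$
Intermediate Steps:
$Q{\left(p,k \right)} = p$
$\left(Q{\left(-368,262 \right)} - 247898\right) - 61256 = \left(-368 - 247898\right) - 61256 = -248266 - 61256 = -309522$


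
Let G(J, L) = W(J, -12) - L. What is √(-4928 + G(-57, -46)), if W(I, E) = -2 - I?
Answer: I*√4827 ≈ 69.477*I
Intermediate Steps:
G(J, L) = -2 - J - L (G(J, L) = (-2 - J) - L = -2 - J - L)
√(-4928 + G(-57, -46)) = √(-4928 + (-2 - 1*(-57) - 1*(-46))) = √(-4928 + (-2 + 57 + 46)) = √(-4928 + 101) = √(-4827) = I*√4827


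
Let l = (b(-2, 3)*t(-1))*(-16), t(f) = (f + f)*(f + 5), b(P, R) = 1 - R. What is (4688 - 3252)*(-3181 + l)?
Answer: -4935532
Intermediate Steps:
t(f) = 2*f*(5 + f) (t(f) = (2*f)*(5 + f) = 2*f*(5 + f))
l = -256 (l = ((1 - 1*3)*(2*(-1)*(5 - 1)))*(-16) = ((1 - 3)*(2*(-1)*4))*(-16) = -2*(-8)*(-16) = 16*(-16) = -256)
(4688 - 3252)*(-3181 + l) = (4688 - 3252)*(-3181 - 256) = 1436*(-3437) = -4935532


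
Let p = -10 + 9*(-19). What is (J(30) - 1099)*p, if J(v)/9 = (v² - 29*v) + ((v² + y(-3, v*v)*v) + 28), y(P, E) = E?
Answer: -45344663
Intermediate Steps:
p = -181 (p = -10 - 171 = -181)
J(v) = 252 - 261*v + 9*v³ + 18*v² (J(v) = 9*((v² - 29*v) + ((v² + (v*v)*v) + 28)) = 9*((v² - 29*v) + ((v² + v²*v) + 28)) = 9*((v² - 29*v) + ((v² + v³) + 28)) = 9*((v² - 29*v) + (28 + v² + v³)) = 9*(28 + v³ - 29*v + 2*v²) = 252 - 261*v + 9*v³ + 18*v²)
(J(30) - 1099)*p = ((252 - 261*30 + 9*30³ + 18*30²) - 1099)*(-181) = ((252 - 7830 + 9*27000 + 18*900) - 1099)*(-181) = ((252 - 7830 + 243000 + 16200) - 1099)*(-181) = (251622 - 1099)*(-181) = 250523*(-181) = -45344663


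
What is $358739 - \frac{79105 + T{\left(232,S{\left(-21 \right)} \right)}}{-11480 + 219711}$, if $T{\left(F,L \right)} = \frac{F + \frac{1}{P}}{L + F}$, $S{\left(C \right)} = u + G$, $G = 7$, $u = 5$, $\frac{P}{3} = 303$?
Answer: $\frac{16568272453549895}{46184802876} \approx 3.5874 \cdot 10^{5}$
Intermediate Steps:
$P = 909$ ($P = 3 \cdot 303 = 909$)
$S{\left(C \right)} = 12$ ($S{\left(C \right)} = 5 + 7 = 12$)
$T{\left(F,L \right)} = \frac{\frac{1}{909} + F}{F + L}$ ($T{\left(F,L \right)} = \frac{F + \frac{1}{909}}{L + F} = \frac{F + \frac{1}{909}}{F + L} = \frac{\frac{1}{909} + F}{F + L}$)
$358739 - \frac{79105 + T{\left(232,S{\left(-21 \right)} \right)}}{-11480 + 219711} = 358739 - \frac{79105 + \frac{\frac{1}{909} + 232}{232 + 12}}{-11480 + 219711} = 358739 - \frac{79105 + \frac{1}{244} \cdot \frac{210889}{909}}{208231} = 358739 - \left(79105 + \frac{1}{244} \cdot \frac{210889}{909}\right) \frac{1}{208231} = 358739 - \left(79105 + \frac{210889}{221796}\right) \frac{1}{208231} = 358739 - \frac{17545383469}{221796} \cdot \frac{1}{208231} = 358739 - \frac{17545383469}{46184802876} = \frac{16568272453549895}{46184802876}$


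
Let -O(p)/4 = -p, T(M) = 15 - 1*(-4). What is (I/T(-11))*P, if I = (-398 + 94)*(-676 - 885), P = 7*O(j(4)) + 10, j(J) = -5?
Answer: -3246880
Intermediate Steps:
T(M) = 19 (T(M) = 15 + 4 = 19)
O(p) = 4*p (O(p) = -(-4)*p = 4*p)
P = -130 (P = 7*(4*(-5)) + 10 = 7*(-20) + 10 = -140 + 10 = -130)
I = 474544 (I = -304*(-1561) = 474544)
(I/T(-11))*P = (474544/19)*(-130) = (474544*(1/19))*(-130) = 24976*(-130) = -3246880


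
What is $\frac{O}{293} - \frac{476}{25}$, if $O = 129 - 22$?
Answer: $- \frac{136793}{7325} \approx -18.675$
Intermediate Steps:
$O = 107$
$\frac{O}{293} - \frac{476}{25} = \frac{107}{293} - \frac{476}{25} = - \frac{136793}{7325}$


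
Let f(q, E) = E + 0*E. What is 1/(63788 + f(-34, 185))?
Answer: 1/63973 ≈ 1.5632e-5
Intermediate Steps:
f(q, E) = E (f(q, E) = E + 0 = E)
1/(63788 + f(-34, 185)) = 1/(63788 + 185) = 1/63973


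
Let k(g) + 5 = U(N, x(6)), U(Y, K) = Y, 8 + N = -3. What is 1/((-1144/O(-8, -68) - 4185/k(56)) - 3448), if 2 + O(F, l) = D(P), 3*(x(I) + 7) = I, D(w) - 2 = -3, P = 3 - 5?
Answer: -48/134645 ≈ -0.00035649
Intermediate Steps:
P = -2
N = -11 (N = -8 - 3 = -11)
D(w) = -1 (D(w) = 2 - 3 = -1)
x(I) = -7 + I/3
O(F, l) = -3 (O(F, l) = -2 - 1 = -3)
k(g) = -16 (k(g) = -5 - 11 = -16)
1/((-1144/O(-8, -68) - 4185/k(56)) - 3448) = 1/((-1144/(-3) - 4185/(-16)) - 3448) = 1/((-1144*(-1/3) - 4185*(-1/16)) - 3448) = 1/((1144/3 + 4185/16) - 3448) = 1/(30859/48 - 3448) = 1/(-134645/48) = -48/134645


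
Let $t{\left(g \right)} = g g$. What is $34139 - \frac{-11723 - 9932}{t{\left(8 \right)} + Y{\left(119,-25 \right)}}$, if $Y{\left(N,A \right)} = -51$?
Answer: $\frac{465462}{13} \approx 35805.0$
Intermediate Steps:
$t{\left(g \right)} = g^{2}$
$34139 - \frac{-11723 - 9932}{t{\left(8 \right)} + Y{\left(119,-25 \right)}} = 34139 - \frac{-11723 - 9932}{8^{2} - 51} = 34139 - - \frac{21655}{64 - 51} = 34139 - - \frac{21655}{13} = 34139 + \frac{21655}{13} = \frac{465462}{13}$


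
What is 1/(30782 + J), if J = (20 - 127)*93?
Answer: 1/20831 ≈ 4.8005e-5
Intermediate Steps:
J = -9951 (J = -107*93 = -9951)
1/(30782 + J) = 1/(30782 - 9951) = 1/20831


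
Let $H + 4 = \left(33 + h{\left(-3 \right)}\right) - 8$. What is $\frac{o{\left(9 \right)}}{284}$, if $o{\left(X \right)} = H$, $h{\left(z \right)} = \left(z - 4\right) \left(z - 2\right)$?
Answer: $\frac{14}{71} \approx 0.19718$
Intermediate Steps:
$h{\left(z \right)} = \left(-4 + z\right) \left(-2 + z\right)$
$H = 56$ ($H = -4 + \left(\left(33 + \left(8 + \left(-3\right)^{2} - -18\right)\right) - 8\right) = -4 + \left(\left(33 + \left(8 + 9 + 18\right)\right) - 8\right) = -4 + \left(\left(33 + 35\right) - 8\right) = -4 + \left(68 - 8\right) = -4 + 60 = 56$)
$o{\left(X \right)} = 56$
$\frac{o{\left(9 \right)}}{284} = \frac{56}{284} = 56 \cdot \frac{1}{284} = \frac{14}{71}$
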